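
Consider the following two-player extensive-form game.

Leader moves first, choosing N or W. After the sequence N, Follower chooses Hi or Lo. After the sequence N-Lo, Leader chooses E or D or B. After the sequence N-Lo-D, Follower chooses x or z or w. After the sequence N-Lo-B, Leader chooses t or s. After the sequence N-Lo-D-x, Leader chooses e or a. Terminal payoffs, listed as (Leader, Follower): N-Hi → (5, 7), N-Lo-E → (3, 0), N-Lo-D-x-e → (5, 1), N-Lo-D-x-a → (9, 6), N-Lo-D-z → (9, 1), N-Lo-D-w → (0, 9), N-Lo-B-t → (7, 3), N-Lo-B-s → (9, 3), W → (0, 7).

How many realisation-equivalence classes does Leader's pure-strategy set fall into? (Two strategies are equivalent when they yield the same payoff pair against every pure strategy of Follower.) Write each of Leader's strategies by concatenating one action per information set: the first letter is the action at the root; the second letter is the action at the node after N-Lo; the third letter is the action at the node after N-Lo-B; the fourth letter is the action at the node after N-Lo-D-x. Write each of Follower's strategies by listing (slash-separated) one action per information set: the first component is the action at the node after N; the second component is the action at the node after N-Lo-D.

Leader has 24 pure strategies: NEte, NEta, NEse, NEsa, NDte, NDta, NDse, NDsa, NBte, NBta, NBse, NBsa, WEte, WEta, WEse, WEsa, WDte, WDta, WDse, WDsa, WBte, WBta, WBse, WBsa. Columns: Hi/x, Hi/z, Hi/w, Lo/x, Lo/z, Lo/w.
{NEte, NEta, NEse, NEsa} → row (5,7) (5,7) (5,7) (3,0) (3,0) (3,0)
{NDte, NDse} → row (5,7) (5,7) (5,7) (5,1) (9,1) (0,9)
{NDta, NDsa} → row (5,7) (5,7) (5,7) (9,6) (9,1) (0,9)
{NBte, NBta} → row (5,7) (5,7) (5,7) (7,3) (7,3) (7,3)
{NBse, NBsa} → row (5,7) (5,7) (5,7) (9,3) (9,3) (9,3)
{WEte, WEta, WEse, WEsa, WDte, WDta, WDse, WDsa, WBte, WBta, WBse, WBsa} → row (0,7) (0,7) (0,7) (0,7) (0,7) (0,7)
That's 6 distinct rows out of 24 strategies.

6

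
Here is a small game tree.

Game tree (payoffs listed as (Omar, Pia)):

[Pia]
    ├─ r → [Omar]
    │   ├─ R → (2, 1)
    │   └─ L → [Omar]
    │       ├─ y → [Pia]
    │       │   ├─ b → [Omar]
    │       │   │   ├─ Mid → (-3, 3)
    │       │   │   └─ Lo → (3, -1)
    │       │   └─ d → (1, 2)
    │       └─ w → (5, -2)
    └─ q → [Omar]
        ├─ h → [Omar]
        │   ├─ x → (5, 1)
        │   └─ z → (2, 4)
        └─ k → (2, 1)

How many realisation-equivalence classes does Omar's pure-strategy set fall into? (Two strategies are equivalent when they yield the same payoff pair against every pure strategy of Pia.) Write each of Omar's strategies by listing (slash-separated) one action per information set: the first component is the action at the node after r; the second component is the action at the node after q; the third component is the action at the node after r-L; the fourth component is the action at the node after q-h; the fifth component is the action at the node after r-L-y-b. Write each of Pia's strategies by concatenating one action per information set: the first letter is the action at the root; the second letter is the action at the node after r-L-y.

Omar has 32 pure strategies: R/h/y/x/Mid, R/h/y/x/Lo, R/h/y/z/Mid, R/h/y/z/Lo, R/h/w/x/Mid, R/h/w/x/Lo, R/h/w/z/Mid, R/h/w/z/Lo, R/k/y/x/Mid, R/k/y/x/Lo, R/k/y/z/Mid, R/k/y/z/Lo, R/k/w/x/Mid, R/k/w/x/Lo, R/k/w/z/Mid, R/k/w/z/Lo, L/h/y/x/Mid, L/h/y/x/Lo, L/h/y/z/Mid, L/h/y/z/Lo, L/h/w/x/Mid, L/h/w/x/Lo, L/h/w/z/Mid, L/h/w/z/Lo, L/k/y/x/Mid, L/k/y/x/Lo, L/k/y/z/Mid, L/k/y/z/Lo, L/k/w/x/Mid, L/k/w/x/Lo, L/k/w/z/Mid, L/k/w/z/Lo. Columns: rb, rd, qb, qd.
{R/h/y/x/Mid, R/h/y/x/Lo, R/h/w/x/Mid, R/h/w/x/Lo} → row (2,1) (2,1) (5,1) (5,1)
{R/h/y/z/Mid, R/h/y/z/Lo, R/h/w/z/Mid, R/h/w/z/Lo} → row (2,1) (2,1) (2,4) (2,4)
{R/k/y/x/Mid, R/k/y/x/Lo, R/k/y/z/Mid, R/k/y/z/Lo, R/k/w/x/Mid, R/k/w/x/Lo, R/k/w/z/Mid, R/k/w/z/Lo} → row (2,1) (2,1) (2,1) (2,1)
{L/h/y/x/Mid} → row (-3,3) (1,2) (5,1) (5,1)
{L/h/y/x/Lo} → row (3,-1) (1,2) (5,1) (5,1)
{L/h/y/z/Mid} → row (-3,3) (1,2) (2,4) (2,4)
{L/h/y/z/Lo} → row (3,-1) (1,2) (2,4) (2,4)
{L/h/w/x/Mid, L/h/w/x/Lo} → row (5,-2) (5,-2) (5,1) (5,1)
{L/h/w/z/Mid, L/h/w/z/Lo} → row (5,-2) (5,-2) (2,4) (2,4)
{L/k/y/x/Mid, L/k/y/z/Mid} → row (-3,3) (1,2) (2,1) (2,1)
{L/k/y/x/Lo, L/k/y/z/Lo} → row (3,-1) (1,2) (2,1) (2,1)
{L/k/w/x/Mid, L/k/w/x/Lo, L/k/w/z/Mid, L/k/w/z/Lo} → row (5,-2) (5,-2) (2,1) (2,1)
That's 12 distinct rows out of 32 strategies.

12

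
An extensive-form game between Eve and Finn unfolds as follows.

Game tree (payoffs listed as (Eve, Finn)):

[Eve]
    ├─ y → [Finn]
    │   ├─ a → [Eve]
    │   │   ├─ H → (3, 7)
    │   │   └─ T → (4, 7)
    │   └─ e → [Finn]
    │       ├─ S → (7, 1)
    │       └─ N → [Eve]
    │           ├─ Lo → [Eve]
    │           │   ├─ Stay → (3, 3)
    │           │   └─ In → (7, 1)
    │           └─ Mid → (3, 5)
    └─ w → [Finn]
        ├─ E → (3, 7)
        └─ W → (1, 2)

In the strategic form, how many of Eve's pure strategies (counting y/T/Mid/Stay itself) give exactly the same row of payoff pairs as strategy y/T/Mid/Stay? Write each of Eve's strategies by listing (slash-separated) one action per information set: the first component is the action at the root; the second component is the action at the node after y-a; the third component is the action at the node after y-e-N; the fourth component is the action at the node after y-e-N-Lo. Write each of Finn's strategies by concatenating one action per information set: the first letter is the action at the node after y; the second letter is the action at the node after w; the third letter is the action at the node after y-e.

2

Row for y/T/Mid/Stay (columns aES, aEN, aWS, aWN, eES, eEN, eWS, eWN): (4,7) (4,7) (4,7) (4,7) (7,1) (3,5) (7,1) (3,5).
Under y/T/Mid/Stay, Eve's choice at the node after y-e-N-Lo can never be reached regardless of what Finn does, so varying those choices leaves every outcome unchanged.
Holding the reachable choices fixed and varying the unreachable one freely already gives 2 equivalent strategies.
No other strategy reproduces this row, so those 2 are the full class: y/T/Mid/Stay, y/T/Mid/In.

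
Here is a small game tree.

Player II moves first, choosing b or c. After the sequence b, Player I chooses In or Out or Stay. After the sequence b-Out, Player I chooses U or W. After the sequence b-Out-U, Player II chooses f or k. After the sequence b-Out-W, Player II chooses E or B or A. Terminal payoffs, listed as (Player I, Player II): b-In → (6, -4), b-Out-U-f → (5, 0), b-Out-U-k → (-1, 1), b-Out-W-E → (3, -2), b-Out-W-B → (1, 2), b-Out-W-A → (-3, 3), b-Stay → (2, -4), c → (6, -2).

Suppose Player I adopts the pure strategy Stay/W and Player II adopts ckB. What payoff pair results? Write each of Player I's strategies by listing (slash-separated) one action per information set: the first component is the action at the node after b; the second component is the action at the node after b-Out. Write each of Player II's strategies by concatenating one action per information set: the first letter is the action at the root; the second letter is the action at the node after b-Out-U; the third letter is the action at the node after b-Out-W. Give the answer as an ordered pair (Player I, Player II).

(6, -2)

Trace the play path from the root:
  Player II plays c
→ terminal payoff (6, -2).
(Player I's choice at the node after b is never reached on this path, so it doesn't affect the outcome.)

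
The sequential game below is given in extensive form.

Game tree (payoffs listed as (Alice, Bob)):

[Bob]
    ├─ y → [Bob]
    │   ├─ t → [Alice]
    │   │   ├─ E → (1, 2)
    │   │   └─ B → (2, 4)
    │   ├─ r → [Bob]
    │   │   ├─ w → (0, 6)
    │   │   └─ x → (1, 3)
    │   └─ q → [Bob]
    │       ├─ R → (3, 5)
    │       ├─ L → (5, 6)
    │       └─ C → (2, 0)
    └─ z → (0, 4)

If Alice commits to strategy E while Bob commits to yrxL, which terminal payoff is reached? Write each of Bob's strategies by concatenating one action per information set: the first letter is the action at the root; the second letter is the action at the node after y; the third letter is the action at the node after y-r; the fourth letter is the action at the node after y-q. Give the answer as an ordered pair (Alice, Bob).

(1, 3)

Trace the play path from the root:
  Bob plays y
  Bob plays r at [y]
  Bob plays x at [y-r]
→ terminal payoff (1, 3).
(Alice's choice at the node after y-t is never reached on this path, so it doesn't affect the outcome.)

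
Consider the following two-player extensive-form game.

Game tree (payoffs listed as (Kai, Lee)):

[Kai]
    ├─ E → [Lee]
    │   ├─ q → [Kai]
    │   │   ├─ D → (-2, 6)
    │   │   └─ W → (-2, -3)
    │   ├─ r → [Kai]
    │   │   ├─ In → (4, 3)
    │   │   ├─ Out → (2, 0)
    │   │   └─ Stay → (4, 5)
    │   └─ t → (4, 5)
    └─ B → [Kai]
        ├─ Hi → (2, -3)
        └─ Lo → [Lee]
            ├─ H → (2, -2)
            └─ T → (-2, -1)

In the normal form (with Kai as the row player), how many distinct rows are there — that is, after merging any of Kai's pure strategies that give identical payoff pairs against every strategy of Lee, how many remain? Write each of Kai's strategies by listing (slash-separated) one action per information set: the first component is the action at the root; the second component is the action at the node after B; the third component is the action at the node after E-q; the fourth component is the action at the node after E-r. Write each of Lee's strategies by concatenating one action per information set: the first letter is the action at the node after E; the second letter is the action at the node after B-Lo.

8

Kai has 24 pure strategies: E/Hi/D/In, E/Hi/D/Out, E/Hi/D/Stay, E/Hi/W/In, E/Hi/W/Out, E/Hi/W/Stay, E/Lo/D/In, E/Lo/D/Out, E/Lo/D/Stay, E/Lo/W/In, E/Lo/W/Out, E/Lo/W/Stay, B/Hi/D/In, B/Hi/D/Out, B/Hi/D/Stay, B/Hi/W/In, B/Hi/W/Out, B/Hi/W/Stay, B/Lo/D/In, B/Lo/D/Out, B/Lo/D/Stay, B/Lo/W/In, B/Lo/W/Out, B/Lo/W/Stay. Columns: qH, qT, rH, rT, tH, tT.
{E/Hi/D/In, E/Lo/D/In} → row (-2,6) (-2,6) (4,3) (4,3) (4,5) (4,5)
{E/Hi/D/Out, E/Lo/D/Out} → row (-2,6) (-2,6) (2,0) (2,0) (4,5) (4,5)
{E/Hi/D/Stay, E/Lo/D/Stay} → row (-2,6) (-2,6) (4,5) (4,5) (4,5) (4,5)
{E/Hi/W/In, E/Lo/W/In} → row (-2,-3) (-2,-3) (4,3) (4,3) (4,5) (4,5)
{E/Hi/W/Out, E/Lo/W/Out} → row (-2,-3) (-2,-3) (2,0) (2,0) (4,5) (4,5)
{E/Hi/W/Stay, E/Lo/W/Stay} → row (-2,-3) (-2,-3) (4,5) (4,5) (4,5) (4,5)
{B/Hi/D/In, B/Hi/D/Out, B/Hi/D/Stay, B/Hi/W/In, B/Hi/W/Out, B/Hi/W/Stay} → row (2,-3) (2,-3) (2,-3) (2,-3) (2,-3) (2,-3)
{B/Lo/D/In, B/Lo/D/Out, B/Lo/D/Stay, B/Lo/W/In, B/Lo/W/Out, B/Lo/W/Stay} → row (2,-2) (-2,-1) (2,-2) (-2,-1) (2,-2) (-2,-1)
That's 8 distinct rows out of 24 strategies.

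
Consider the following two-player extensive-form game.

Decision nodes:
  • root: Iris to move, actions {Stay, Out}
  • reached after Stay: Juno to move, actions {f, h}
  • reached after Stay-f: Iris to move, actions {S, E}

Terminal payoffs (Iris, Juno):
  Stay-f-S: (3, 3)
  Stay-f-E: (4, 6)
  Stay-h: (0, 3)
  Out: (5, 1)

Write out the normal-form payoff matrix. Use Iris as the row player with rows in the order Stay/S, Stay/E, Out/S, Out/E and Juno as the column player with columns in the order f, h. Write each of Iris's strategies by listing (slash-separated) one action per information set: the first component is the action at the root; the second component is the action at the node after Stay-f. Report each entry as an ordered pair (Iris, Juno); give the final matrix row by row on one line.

Stay/S: (3,3) (0,3) | Stay/E: (4,6) (0,3) | Out/S: (5,1) (5,1) | Out/E: (5,1) (5,1)

Row Stay/S: f→(3,3), h→(0,3)
Row Stay/E: f→(4,6), h→(0,3)
Row Out/S: f→(5,1), h→(5,1)
Row Out/E: f→(5,1), h→(5,1)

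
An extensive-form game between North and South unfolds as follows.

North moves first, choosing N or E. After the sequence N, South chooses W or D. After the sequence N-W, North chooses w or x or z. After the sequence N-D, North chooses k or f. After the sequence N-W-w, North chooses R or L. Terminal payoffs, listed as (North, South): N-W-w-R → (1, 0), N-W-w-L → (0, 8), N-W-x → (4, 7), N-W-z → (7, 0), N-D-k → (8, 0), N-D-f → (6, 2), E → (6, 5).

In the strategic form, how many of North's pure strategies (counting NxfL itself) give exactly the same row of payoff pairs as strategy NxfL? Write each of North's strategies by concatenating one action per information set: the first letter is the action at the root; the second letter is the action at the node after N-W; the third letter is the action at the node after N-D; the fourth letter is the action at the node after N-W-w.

Row for NxfL (columns W, D): (4,7) (6,2).
Under NxfL, North's choice at the node after N-W-w can never be reached regardless of what South does, so varying those choices leaves every outcome unchanged.
Holding the reachable choices fixed and varying the unreachable one freely already gives 2 equivalent strategies.
No other strategy reproduces this row, so those 2 are the full class: NxfR, NxfL.

2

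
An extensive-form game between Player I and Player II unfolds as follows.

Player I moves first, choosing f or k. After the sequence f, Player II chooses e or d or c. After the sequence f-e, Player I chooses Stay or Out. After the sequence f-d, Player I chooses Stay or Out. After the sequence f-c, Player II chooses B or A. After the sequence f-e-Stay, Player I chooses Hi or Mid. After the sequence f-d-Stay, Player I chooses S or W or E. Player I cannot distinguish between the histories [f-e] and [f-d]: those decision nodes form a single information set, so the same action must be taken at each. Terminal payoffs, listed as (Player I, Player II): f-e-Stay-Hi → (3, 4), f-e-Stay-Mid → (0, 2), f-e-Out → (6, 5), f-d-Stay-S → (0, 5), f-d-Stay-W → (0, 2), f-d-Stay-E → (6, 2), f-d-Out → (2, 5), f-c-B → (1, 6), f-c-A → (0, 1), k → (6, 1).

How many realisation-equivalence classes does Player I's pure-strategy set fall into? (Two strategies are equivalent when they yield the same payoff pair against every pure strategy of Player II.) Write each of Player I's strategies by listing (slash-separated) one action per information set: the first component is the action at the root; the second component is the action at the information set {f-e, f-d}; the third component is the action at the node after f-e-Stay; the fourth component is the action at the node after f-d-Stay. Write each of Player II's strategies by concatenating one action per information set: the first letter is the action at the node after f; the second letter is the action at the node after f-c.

Player I has 24 pure strategies: f/Stay/Hi/S, f/Stay/Hi/W, f/Stay/Hi/E, f/Stay/Mid/S, f/Stay/Mid/W, f/Stay/Mid/E, f/Out/Hi/S, f/Out/Hi/W, f/Out/Hi/E, f/Out/Mid/S, f/Out/Mid/W, f/Out/Mid/E, k/Stay/Hi/S, k/Stay/Hi/W, k/Stay/Hi/E, k/Stay/Mid/S, k/Stay/Mid/W, k/Stay/Mid/E, k/Out/Hi/S, k/Out/Hi/W, k/Out/Hi/E, k/Out/Mid/S, k/Out/Mid/W, k/Out/Mid/E. Columns: eB, eA, dB, dA, cB, cA.
{f/Stay/Hi/S} → row (3,4) (3,4) (0,5) (0,5) (1,6) (0,1)
{f/Stay/Hi/W} → row (3,4) (3,4) (0,2) (0,2) (1,6) (0,1)
{f/Stay/Hi/E} → row (3,4) (3,4) (6,2) (6,2) (1,6) (0,1)
{f/Stay/Mid/S} → row (0,2) (0,2) (0,5) (0,5) (1,6) (0,1)
{f/Stay/Mid/W} → row (0,2) (0,2) (0,2) (0,2) (1,6) (0,1)
{f/Stay/Mid/E} → row (0,2) (0,2) (6,2) (6,2) (1,6) (0,1)
{f/Out/Hi/S, f/Out/Hi/W, f/Out/Hi/E, f/Out/Mid/S, f/Out/Mid/W, f/Out/Mid/E} → row (6,5) (6,5) (2,5) (2,5) (1,6) (0,1)
{k/Stay/Hi/S, k/Stay/Hi/W, k/Stay/Hi/E, k/Stay/Mid/S, k/Stay/Mid/W, k/Stay/Mid/E, k/Out/Hi/S, k/Out/Hi/W, k/Out/Hi/E, k/Out/Mid/S, k/Out/Mid/W, k/Out/Mid/E} → row (6,1) (6,1) (6,1) (6,1) (6,1) (6,1)
That's 8 distinct rows out of 24 strategies.

8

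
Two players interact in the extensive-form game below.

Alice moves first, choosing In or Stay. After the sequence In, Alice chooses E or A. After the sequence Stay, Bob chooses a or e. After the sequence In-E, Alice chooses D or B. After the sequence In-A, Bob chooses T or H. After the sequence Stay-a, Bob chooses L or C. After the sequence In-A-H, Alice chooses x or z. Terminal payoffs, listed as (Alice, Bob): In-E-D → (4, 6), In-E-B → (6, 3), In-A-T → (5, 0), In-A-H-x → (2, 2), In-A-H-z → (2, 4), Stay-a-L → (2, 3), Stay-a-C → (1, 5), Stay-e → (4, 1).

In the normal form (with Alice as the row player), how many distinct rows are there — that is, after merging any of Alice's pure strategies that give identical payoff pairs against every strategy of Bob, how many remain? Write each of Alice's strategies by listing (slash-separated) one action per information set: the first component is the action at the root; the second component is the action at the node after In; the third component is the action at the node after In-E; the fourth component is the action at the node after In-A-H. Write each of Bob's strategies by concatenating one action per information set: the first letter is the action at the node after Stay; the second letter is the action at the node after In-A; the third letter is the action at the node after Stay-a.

5

Alice has 16 pure strategies: In/E/D/x, In/E/D/z, In/E/B/x, In/E/B/z, In/A/D/x, In/A/D/z, In/A/B/x, In/A/B/z, Stay/E/D/x, Stay/E/D/z, Stay/E/B/x, Stay/E/B/z, Stay/A/D/x, Stay/A/D/z, Stay/A/B/x, Stay/A/B/z. Columns: aTL, aTC, aHL, aHC, eTL, eTC, eHL, eHC.
{In/E/D/x, In/E/D/z} → row (4,6) (4,6) (4,6) (4,6) (4,6) (4,6) (4,6) (4,6)
{In/E/B/x, In/E/B/z} → row (6,3) (6,3) (6,3) (6,3) (6,3) (6,3) (6,3) (6,3)
{In/A/D/x, In/A/B/x} → row (5,0) (5,0) (2,2) (2,2) (5,0) (5,0) (2,2) (2,2)
{In/A/D/z, In/A/B/z} → row (5,0) (5,0) (2,4) (2,4) (5,0) (5,0) (2,4) (2,4)
{Stay/E/D/x, Stay/E/D/z, Stay/E/B/x, Stay/E/B/z, Stay/A/D/x, Stay/A/D/z, Stay/A/B/x, Stay/A/B/z} → row (2,3) (1,5) (2,3) (1,5) (4,1) (4,1) (4,1) (4,1)
That's 5 distinct rows out of 16 strategies.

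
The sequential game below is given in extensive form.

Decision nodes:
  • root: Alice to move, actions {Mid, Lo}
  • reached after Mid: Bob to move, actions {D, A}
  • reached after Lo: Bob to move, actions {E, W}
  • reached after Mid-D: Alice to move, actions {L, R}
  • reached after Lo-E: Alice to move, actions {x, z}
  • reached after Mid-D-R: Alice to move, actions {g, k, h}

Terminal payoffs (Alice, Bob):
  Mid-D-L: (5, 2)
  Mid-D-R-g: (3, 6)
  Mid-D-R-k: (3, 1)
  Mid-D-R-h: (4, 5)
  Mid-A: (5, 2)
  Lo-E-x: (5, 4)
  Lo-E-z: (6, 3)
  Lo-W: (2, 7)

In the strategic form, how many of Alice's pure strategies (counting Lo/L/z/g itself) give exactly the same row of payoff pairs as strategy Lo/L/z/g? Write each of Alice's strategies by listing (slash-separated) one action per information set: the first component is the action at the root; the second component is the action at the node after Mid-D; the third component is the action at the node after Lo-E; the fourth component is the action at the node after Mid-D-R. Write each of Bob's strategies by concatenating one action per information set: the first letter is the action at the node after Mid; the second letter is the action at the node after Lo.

Row for Lo/L/z/g (columns DE, DW, AE, AW): (6,3) (2,7) (6,3) (2,7).
Under Lo/L/z/g, Alice's choice at the node after Mid-D and at the node after Mid-D-R can never be reached regardless of what Bob does, so varying those choices leaves every outcome unchanged.
Holding the reachable choices fixed and varying the unreachable ones freely already gives 2 × 3 = 6 equivalent strategies.
No other strategy reproduces this row, so those 6 are the full class: Lo/L/z/g, Lo/L/z/k, Lo/L/z/h, Lo/R/z/g, Lo/R/z/k, Lo/R/z/h.

6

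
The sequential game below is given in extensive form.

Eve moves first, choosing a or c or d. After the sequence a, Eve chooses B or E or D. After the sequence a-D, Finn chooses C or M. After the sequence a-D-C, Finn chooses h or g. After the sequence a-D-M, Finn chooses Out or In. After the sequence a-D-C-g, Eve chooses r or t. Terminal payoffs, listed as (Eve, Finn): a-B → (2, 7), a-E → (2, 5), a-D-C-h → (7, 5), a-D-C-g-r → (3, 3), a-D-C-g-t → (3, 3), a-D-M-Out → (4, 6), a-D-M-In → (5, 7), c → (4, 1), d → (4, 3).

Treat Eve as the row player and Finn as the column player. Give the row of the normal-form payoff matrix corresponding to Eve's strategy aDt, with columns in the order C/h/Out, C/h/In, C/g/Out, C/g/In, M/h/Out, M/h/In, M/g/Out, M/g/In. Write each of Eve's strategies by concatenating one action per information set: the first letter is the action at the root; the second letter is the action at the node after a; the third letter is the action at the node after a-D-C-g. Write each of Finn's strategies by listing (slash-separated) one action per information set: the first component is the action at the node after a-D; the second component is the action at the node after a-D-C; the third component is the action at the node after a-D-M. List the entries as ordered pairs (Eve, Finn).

(7,5) (7,5) (3,3) (3,3) (4,6) (5,7) (4,6) (5,7)

vs C/h/Out: Eve plays a → Eve plays D at [a] → Finn plays C at [a-D] → Finn plays h at [a-D-C] → (7, 5)
vs C/h/In: Eve plays a → Eve plays D at [a] → Finn plays C at [a-D] → Finn plays h at [a-D-C] → (7, 5)
vs C/g/Out: Eve plays a → Eve plays D at [a] → Finn plays C at [a-D] → Finn plays g at [a-D-C] → Eve plays t at [a-D-C-g] → (3, 3)
vs C/g/In: Eve plays a → Eve plays D at [a] → Finn plays C at [a-D] → Finn plays g at [a-D-C] → Eve plays t at [a-D-C-g] → (3, 3)
vs M/h/Out: Eve plays a → Eve plays D at [a] → Finn plays M at [a-D] → Finn plays Out at [a-D-M] → (4, 6)
vs M/h/In: Eve plays a → Eve plays D at [a] → Finn plays M at [a-D] → Finn plays In at [a-D-M] → (5, 7)
vs M/g/Out: Eve plays a → Eve plays D at [a] → Finn plays M at [a-D] → Finn plays Out at [a-D-M] → (4, 6)
vs M/g/In: Eve plays a → Eve plays D at [a] → Finn plays M at [a-D] → Finn plays In at [a-D-M] → (5, 7)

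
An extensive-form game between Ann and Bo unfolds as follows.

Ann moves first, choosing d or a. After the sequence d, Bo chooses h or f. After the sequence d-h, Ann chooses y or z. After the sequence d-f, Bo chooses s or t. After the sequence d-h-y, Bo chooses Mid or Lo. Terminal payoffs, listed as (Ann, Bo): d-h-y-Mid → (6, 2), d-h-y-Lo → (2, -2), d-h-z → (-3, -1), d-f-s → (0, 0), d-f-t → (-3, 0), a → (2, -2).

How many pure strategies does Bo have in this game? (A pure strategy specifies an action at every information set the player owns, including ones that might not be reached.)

8

Bo owns the node after d with actions {h, f} — two choices.
Bo owns the node after d-f with actions {s, t} — two choices.
Bo owns the node after d-h-y with actions {Mid, Lo} — two choices.
A pure strategy fixes one action at each information set independently, so the count is the product 2 × 2 × 2 = 8.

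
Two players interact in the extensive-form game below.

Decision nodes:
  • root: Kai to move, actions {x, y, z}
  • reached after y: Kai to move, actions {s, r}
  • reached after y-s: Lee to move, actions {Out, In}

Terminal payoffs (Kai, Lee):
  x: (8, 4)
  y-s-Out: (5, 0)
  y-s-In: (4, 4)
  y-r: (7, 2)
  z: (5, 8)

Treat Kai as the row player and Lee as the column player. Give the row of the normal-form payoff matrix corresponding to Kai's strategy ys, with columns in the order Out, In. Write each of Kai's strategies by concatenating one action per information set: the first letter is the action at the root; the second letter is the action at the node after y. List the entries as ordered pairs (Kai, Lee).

vs Out: Kai plays y → Kai plays s at [y] → Lee plays Out at [y-s] → (5, 0)
vs In: Kai plays y → Kai plays s at [y] → Lee plays In at [y-s] → (4, 4)

(5,0) (4,4)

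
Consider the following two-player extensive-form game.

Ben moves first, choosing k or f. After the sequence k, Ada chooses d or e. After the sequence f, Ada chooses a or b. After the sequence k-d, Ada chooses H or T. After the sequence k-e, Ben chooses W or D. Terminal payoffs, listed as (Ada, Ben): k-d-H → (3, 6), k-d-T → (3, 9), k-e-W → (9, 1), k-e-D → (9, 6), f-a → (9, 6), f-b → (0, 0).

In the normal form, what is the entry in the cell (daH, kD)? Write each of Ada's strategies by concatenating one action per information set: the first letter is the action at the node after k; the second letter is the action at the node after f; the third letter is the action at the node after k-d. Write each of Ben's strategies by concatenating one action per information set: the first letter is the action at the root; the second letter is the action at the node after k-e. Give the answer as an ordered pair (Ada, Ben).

Trace the play path from the root:
  Ben plays k
  Ada plays d at [k]
  Ada plays H at [k-d]
→ terminal payoff (3, 6).
(Ada's choice at the node after f is never reached on this path, so it doesn't affect the outcome.)

(3, 6)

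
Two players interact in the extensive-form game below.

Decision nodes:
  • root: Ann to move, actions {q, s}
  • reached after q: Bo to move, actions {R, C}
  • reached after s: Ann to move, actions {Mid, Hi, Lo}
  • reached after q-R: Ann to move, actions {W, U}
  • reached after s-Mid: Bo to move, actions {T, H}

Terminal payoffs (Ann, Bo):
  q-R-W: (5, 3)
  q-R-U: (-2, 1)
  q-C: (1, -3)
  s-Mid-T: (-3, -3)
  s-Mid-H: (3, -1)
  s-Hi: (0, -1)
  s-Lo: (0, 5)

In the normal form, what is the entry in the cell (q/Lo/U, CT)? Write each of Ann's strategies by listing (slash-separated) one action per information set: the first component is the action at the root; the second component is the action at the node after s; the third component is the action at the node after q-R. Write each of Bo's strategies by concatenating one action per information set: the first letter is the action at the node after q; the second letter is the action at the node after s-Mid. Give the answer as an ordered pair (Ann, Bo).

Trace the play path from the root:
  Ann plays q
  Bo plays C at [q]
→ terminal payoff (1, -3).
(Ann's choice at the node after s is never reached on this path, so it doesn't affect the outcome.)

(1, -3)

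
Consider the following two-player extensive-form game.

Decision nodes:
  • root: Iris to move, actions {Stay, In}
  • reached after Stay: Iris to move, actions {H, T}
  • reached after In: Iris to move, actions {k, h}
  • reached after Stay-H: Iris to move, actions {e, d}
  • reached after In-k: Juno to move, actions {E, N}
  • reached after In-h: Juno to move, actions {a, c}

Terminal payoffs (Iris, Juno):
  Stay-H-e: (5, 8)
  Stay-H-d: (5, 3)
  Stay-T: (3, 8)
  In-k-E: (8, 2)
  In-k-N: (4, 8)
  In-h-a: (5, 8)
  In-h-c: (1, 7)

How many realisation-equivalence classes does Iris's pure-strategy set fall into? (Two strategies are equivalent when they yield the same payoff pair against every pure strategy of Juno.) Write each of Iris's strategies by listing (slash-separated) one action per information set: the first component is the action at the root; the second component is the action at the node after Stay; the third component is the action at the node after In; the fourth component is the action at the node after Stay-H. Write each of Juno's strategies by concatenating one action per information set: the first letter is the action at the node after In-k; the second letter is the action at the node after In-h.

Iris has 16 pure strategies: Stay/H/k/e, Stay/H/k/d, Stay/H/h/e, Stay/H/h/d, Stay/T/k/e, Stay/T/k/d, Stay/T/h/e, Stay/T/h/d, In/H/k/e, In/H/k/d, In/H/h/e, In/H/h/d, In/T/k/e, In/T/k/d, In/T/h/e, In/T/h/d. Columns: Ea, Ec, Na, Nc.
{Stay/H/k/e, Stay/H/h/e} → row (5,8) (5,8) (5,8) (5,8)
{Stay/H/k/d, Stay/H/h/d} → row (5,3) (5,3) (5,3) (5,3)
{Stay/T/k/e, Stay/T/k/d, Stay/T/h/e, Stay/T/h/d} → row (3,8) (3,8) (3,8) (3,8)
{In/H/k/e, In/H/k/d, In/T/k/e, In/T/k/d} → row (8,2) (8,2) (4,8) (4,8)
{In/H/h/e, In/H/h/d, In/T/h/e, In/T/h/d} → row (5,8) (1,7) (5,8) (1,7)
That's 5 distinct rows out of 16 strategies.

5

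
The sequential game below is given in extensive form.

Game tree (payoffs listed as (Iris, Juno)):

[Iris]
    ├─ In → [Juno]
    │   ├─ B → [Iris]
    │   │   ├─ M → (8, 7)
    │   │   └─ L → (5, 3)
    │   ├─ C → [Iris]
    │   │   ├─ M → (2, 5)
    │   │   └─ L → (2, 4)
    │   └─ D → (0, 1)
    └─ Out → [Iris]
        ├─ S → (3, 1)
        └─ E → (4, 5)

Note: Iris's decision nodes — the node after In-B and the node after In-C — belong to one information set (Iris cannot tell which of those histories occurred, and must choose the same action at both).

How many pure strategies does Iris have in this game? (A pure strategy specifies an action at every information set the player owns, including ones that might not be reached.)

8

Iris owns the root with actions {In, Out} — two choices.
Iris owns the node after Out with actions {S, E} — two choices.
Iris owns the information set {In-B, In-C} with actions {M, L} — two choices.
A pure strategy fixes one action at each information set independently, so the count is the product 2 × 2 × 2 = 8.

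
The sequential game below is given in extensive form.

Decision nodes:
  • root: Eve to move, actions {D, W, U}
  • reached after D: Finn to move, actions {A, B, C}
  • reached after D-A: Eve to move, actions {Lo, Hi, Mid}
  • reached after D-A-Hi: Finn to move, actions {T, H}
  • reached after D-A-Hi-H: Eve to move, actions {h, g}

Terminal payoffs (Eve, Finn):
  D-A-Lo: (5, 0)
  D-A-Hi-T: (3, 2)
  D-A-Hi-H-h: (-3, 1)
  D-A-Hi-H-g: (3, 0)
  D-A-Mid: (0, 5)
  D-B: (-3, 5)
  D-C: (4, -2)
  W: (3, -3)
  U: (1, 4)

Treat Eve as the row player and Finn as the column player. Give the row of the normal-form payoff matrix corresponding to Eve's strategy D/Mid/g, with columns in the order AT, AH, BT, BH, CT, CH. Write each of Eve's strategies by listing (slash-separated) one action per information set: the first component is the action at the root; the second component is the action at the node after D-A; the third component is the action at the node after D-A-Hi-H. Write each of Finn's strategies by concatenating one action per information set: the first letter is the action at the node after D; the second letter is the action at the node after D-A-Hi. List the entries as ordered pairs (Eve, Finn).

(0,5) (0,5) (-3,5) (-3,5) (4,-2) (4,-2)

vs AT: Eve plays D → Finn plays A at [D] → Eve plays Mid at [D-A] → (0, 5)
vs AH: Eve plays D → Finn plays A at [D] → Eve plays Mid at [D-A] → (0, 5)
vs BT: Eve plays D → Finn plays B at [D] → (-3, 5)
vs BH: Eve plays D → Finn plays B at [D] → (-3, 5)
vs CT: Eve plays D → Finn plays C at [D] → (4, -2)
vs CH: Eve plays D → Finn plays C at [D] → (4, -2)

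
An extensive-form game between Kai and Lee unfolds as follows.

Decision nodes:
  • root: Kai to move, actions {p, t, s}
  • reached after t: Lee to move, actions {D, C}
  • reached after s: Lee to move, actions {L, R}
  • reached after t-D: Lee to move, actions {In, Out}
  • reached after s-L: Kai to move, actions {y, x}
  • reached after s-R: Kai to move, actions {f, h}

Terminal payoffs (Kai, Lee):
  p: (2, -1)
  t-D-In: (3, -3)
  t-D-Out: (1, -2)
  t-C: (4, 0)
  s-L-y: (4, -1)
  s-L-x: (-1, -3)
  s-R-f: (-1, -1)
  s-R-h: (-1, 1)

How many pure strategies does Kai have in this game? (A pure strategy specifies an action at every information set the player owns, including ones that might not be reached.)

12

Kai owns the root with actions {p, t, s} — three choices.
Kai owns the node after s-L with actions {y, x} — two choices.
Kai owns the node after s-R with actions {f, h} — two choices.
A pure strategy fixes one action at each information set independently, so the count is the product 3 × 2 × 2 = 12.
(For reference, Lee has 8 pure strategies, giving a 12×8 normal-form matrix.)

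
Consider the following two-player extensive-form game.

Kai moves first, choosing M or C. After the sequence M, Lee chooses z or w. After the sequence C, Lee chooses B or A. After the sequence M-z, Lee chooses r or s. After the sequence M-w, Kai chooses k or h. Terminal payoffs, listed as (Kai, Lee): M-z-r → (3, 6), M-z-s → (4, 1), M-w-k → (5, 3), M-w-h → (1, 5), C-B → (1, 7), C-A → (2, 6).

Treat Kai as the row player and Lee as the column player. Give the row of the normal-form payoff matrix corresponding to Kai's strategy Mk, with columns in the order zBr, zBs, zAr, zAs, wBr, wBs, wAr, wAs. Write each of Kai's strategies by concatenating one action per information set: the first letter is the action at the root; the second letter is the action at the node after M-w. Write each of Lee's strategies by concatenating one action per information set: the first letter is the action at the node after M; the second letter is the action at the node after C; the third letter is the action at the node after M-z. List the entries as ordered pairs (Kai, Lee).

(3,6) (4,1) (3,6) (4,1) (5,3) (5,3) (5,3) (5,3)

vs zBr: Kai plays M → Lee plays z at [M] → Lee plays r at [M-z] → (3, 6)
vs zBs: Kai plays M → Lee plays z at [M] → Lee plays s at [M-z] → (4, 1)
vs zAr: Kai plays M → Lee plays z at [M] → Lee plays r at [M-z] → (3, 6)
vs zAs: Kai plays M → Lee plays z at [M] → Lee plays s at [M-z] → (4, 1)
vs wBr: Kai plays M → Lee plays w at [M] → Kai plays k at [M-w] → (5, 3)
vs wBs: Kai plays M → Lee plays w at [M] → Kai plays k at [M-w] → (5, 3)
vs wAr: Kai plays M → Lee plays w at [M] → Kai plays k at [M-w] → (5, 3)
vs wAs: Kai plays M → Lee plays w at [M] → Kai plays k at [M-w] → (5, 3)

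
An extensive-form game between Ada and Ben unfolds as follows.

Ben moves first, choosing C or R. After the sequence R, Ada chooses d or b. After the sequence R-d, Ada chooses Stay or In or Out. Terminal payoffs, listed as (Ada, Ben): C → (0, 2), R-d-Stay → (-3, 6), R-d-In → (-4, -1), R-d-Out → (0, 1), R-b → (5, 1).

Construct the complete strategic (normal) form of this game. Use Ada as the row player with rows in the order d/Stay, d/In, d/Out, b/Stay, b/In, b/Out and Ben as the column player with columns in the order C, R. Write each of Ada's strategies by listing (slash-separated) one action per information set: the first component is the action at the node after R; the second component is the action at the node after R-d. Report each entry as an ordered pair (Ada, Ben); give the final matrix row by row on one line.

Row d/Stay: C→(0,2), R→(-3,6)
Row d/In: C→(0,2), R→(-4,-1)
Row d/Out: C→(0,2), R→(0,1)
Row b/Stay: C→(0,2), R→(5,1)
Row b/In: C→(0,2), R→(5,1)
Row b/Out: C→(0,2), R→(5,1)

d/Stay: (0,2) (-3,6) | d/In: (0,2) (-4,-1) | d/Out: (0,2) (0,1) | b/Stay: (0,2) (5,1) | b/In: (0,2) (5,1) | b/Out: (0,2) (5,1)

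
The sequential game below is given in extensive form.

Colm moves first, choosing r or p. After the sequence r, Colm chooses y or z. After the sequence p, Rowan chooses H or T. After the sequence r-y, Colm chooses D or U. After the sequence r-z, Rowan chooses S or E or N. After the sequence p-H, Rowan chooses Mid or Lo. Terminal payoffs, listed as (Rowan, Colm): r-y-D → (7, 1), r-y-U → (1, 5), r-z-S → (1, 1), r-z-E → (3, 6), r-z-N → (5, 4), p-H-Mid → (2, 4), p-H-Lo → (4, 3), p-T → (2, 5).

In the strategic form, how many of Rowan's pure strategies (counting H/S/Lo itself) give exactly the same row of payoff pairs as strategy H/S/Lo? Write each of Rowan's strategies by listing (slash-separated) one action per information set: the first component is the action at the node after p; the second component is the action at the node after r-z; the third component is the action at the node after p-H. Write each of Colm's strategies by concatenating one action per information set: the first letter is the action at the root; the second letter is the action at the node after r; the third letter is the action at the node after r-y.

1

Row for H/S/Lo (columns ryD, ryU, rzD, rzU, pyD, pyU, pzD, pzU): (7,1) (1,5) (1,1) (1,1) (4,3) (4,3) (4,3) (4,3).
Every one of Rowan's information sets is on the play path for some reply by Colm when Rowan follows H/S/Lo.
Changing the action at any of them therefore changes at least one column, so only H/S/Lo itself gives this row.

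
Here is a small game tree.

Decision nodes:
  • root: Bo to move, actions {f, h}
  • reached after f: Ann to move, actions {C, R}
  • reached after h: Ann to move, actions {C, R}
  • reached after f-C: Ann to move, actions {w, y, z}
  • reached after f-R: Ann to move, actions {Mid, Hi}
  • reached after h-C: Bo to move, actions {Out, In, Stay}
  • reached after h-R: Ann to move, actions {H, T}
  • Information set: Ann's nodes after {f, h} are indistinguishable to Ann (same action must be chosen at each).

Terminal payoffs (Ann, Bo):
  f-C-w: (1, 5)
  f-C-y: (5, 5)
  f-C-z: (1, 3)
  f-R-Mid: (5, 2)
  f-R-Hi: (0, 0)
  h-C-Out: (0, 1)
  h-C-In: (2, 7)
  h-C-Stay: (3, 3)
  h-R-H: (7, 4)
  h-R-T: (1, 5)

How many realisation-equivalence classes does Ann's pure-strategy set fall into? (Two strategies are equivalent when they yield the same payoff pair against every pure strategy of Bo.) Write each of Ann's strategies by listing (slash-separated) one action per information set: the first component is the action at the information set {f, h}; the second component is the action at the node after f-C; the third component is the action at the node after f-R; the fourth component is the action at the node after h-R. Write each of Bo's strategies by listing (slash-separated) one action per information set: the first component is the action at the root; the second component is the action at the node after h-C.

7

Ann has 24 pure strategies: C/w/Mid/H, C/w/Mid/T, C/w/Hi/H, C/w/Hi/T, C/y/Mid/H, C/y/Mid/T, C/y/Hi/H, C/y/Hi/T, C/z/Mid/H, C/z/Mid/T, C/z/Hi/H, C/z/Hi/T, R/w/Mid/H, R/w/Mid/T, R/w/Hi/H, R/w/Hi/T, R/y/Mid/H, R/y/Mid/T, R/y/Hi/H, R/y/Hi/T, R/z/Mid/H, R/z/Mid/T, R/z/Hi/H, R/z/Hi/T. Columns: f/Out, f/In, f/Stay, h/Out, h/In, h/Stay.
{C/w/Mid/H, C/w/Mid/T, C/w/Hi/H, C/w/Hi/T} → row (1,5) (1,5) (1,5) (0,1) (2,7) (3,3)
{C/y/Mid/H, C/y/Mid/T, C/y/Hi/H, C/y/Hi/T} → row (5,5) (5,5) (5,5) (0,1) (2,7) (3,3)
{C/z/Mid/H, C/z/Mid/T, C/z/Hi/H, C/z/Hi/T} → row (1,3) (1,3) (1,3) (0,1) (2,7) (3,3)
{R/w/Mid/H, R/y/Mid/H, R/z/Mid/H} → row (5,2) (5,2) (5,2) (7,4) (7,4) (7,4)
{R/w/Mid/T, R/y/Mid/T, R/z/Mid/T} → row (5,2) (5,2) (5,2) (1,5) (1,5) (1,5)
{R/w/Hi/H, R/y/Hi/H, R/z/Hi/H} → row (0,0) (0,0) (0,0) (7,4) (7,4) (7,4)
{R/w/Hi/T, R/y/Hi/T, R/z/Hi/T} → row (0,0) (0,0) (0,0) (1,5) (1,5) (1,5)
That's 7 distinct rows out of 24 strategies.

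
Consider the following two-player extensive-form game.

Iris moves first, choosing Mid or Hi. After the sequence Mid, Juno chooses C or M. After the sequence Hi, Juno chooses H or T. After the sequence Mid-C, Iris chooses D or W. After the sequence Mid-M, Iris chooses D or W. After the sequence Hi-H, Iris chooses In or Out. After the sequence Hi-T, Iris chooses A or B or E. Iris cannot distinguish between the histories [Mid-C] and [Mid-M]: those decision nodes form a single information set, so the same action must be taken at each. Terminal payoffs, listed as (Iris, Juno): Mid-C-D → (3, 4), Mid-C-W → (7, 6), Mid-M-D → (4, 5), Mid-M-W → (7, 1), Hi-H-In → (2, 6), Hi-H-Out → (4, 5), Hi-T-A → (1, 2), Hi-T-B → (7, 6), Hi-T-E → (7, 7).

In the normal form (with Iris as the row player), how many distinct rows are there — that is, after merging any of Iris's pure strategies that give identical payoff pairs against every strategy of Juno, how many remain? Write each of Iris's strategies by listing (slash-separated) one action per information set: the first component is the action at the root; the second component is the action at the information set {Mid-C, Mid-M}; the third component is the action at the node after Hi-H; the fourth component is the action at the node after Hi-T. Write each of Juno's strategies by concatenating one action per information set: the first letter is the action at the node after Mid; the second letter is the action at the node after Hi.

8

Iris has 24 pure strategies: Mid/D/In/A, Mid/D/In/B, Mid/D/In/E, Mid/D/Out/A, Mid/D/Out/B, Mid/D/Out/E, Mid/W/In/A, Mid/W/In/B, Mid/W/In/E, Mid/W/Out/A, Mid/W/Out/B, Mid/W/Out/E, Hi/D/In/A, Hi/D/In/B, Hi/D/In/E, Hi/D/Out/A, Hi/D/Out/B, Hi/D/Out/E, Hi/W/In/A, Hi/W/In/B, Hi/W/In/E, Hi/W/Out/A, Hi/W/Out/B, Hi/W/Out/E. Columns: CH, CT, MH, MT.
{Mid/D/In/A, Mid/D/In/B, Mid/D/In/E, Mid/D/Out/A, Mid/D/Out/B, Mid/D/Out/E} → row (3,4) (3,4) (4,5) (4,5)
{Mid/W/In/A, Mid/W/In/B, Mid/W/In/E, Mid/W/Out/A, Mid/W/Out/B, Mid/W/Out/E} → row (7,6) (7,6) (7,1) (7,1)
{Hi/D/In/A, Hi/W/In/A} → row (2,6) (1,2) (2,6) (1,2)
{Hi/D/In/B, Hi/W/In/B} → row (2,6) (7,6) (2,6) (7,6)
{Hi/D/In/E, Hi/W/In/E} → row (2,6) (7,7) (2,6) (7,7)
{Hi/D/Out/A, Hi/W/Out/A} → row (4,5) (1,2) (4,5) (1,2)
{Hi/D/Out/B, Hi/W/Out/B} → row (4,5) (7,6) (4,5) (7,6)
{Hi/D/Out/E, Hi/W/Out/E} → row (4,5) (7,7) (4,5) (7,7)
That's 8 distinct rows out of 24 strategies.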